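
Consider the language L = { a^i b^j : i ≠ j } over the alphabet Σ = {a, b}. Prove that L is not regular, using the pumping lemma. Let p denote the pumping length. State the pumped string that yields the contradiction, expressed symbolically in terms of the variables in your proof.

a^{p+p!} b^{p+p!}

Assume L is regular. Let p be the pumping length given by the pumping lemma.
Choose w = a^p b^{p+p!}. Since p ≠ p+p!, w ∈ L; and |w| ≥ p.
By the pumping lemma, w = xyz with |xy| ≤ p and y is nonempty.
Since the first p symbols of w are all a's and |xy| ≤ p, y lies entirely in the leading a-block: y = a^k for some k with 1 ≤ k ≤ p.
Since 1 ≤ k ≤ p, k divides p!; set t = 1 + p!/k. Then xy^t z has p + (p!/k)·k = p + p! copies of a. Now the a-count equals the b-count, so i ≠ j fails. So xy^t z = a^{p+p!} b^{p+p!} ∉ L.
This contradicts the pumping lemma, so L is not regular.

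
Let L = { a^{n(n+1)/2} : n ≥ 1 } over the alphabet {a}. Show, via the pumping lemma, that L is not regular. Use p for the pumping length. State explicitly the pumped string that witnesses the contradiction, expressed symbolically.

a^{p(p+1)/2+k}

Assume L is regular. Let p be the pumping length given by the pumping lemma.
Take w = a^{p(p+1)/2} ∈ L with |w| = p(p+1)/2 ≥ p.
The pumping lemma gives a decomposition w = xyz where |xy| ≤ p and |y| ≥ 1.
Then y = a^k for some k with 1 ≤ k ≤ p.
Pump with i = 2: xy^2z = a^{p(p+1)/2+k}. Since 1 ≤ k ≤ p, p(p+1)/2 < p(p+1)/2+k ≤ p(p+1)/2+p < (p+1)(p+2)/2, so p(p+1)/2+k is strictly between consecutive triangular numbers. So xy^2z ∉ L.
This is a contradiction; hence L is not regular.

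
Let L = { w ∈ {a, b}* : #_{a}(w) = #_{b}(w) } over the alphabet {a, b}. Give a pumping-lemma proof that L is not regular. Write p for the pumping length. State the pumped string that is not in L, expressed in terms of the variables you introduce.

Assume L is regular. Let p be the pumping length given by the pumping lemma.
Choose w = a^p b^p ∈ L with |w| = 2p ≥ p.
The pumping lemma gives a decomposition w = xyz where |xy| ≤ p and |y| ≥ 1.
Because |xy| ≤ p and w begins with p copies of a, we have y = a^k with 1 ≤ k ≤ p.
Pump with i = 2: xy^2z = a^{p+k} b^p has p+k occurrences of a but only p of b. Since k ≥ 1 the counts differ, so xy^2z ∉ L.
Contradiction. Therefore L is not regular.

a^{p+k} b^p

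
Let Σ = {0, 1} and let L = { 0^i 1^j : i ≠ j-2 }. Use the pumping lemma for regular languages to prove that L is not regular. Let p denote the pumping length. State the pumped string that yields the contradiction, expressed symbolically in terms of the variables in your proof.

0^{p+p!} 1^{p+p!+2}

Toward a contradiction, assume L is regular with pumping length p.
Choose w = 0^p 1^{p+p!+2}. Since p ≠ (p+p!+2)-2 = p+p!, w ∈ L; and |w| ≥ p.
The pumping lemma gives a decomposition w = xyz where |xy| ≤ p and |y| ≥ 1.
The first p characters of w are 0's, so xy (and hence y) consists only of 0's. Write y = 0^k, 1 ≤ k ≤ p.
Since 1 ≤ k ≤ p, k divides p!; set t = 1 + p!/k. Then xy^t z has p + (p!/k)·k = p + p! copies of 0. Now the 0-count is p+p! and (1-count)-2 = (p+p!+2)-2 = p+p!, so i ≠ j-2 fails. So xy^t z = 0^{p+p!} 1^{p+p!+2} ∉ L.
This is a contradiction; hence L is not regular.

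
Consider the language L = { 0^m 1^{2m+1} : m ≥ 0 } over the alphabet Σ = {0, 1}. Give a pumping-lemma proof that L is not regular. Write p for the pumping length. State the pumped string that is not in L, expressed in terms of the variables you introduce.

Assume L is regular; let p be its pumping constant.
Take w = 0^p 1^{2p+1}. Then w ∈ L and |w| = 3p+1 ≥ p.
By the pumping lemma, w = xyz with |xy| ≤ p and |y| > 0.
Because |xy| ≤ p and w begins with p copies of 0, we have y = 0^k with 1 ≤ k ≤ p.
Pump with i = 2: xy^2z = 0^{p+k} 1^{2p+1}. For this to lie in L we would need 2p+1 = 2(p+k)+1, which forces k = 0. But k ≥ 1, so xy^2z ∉ L.
This contradicts the pumping lemma, so L is not regular.

0^{p+k} 1^{2p+1}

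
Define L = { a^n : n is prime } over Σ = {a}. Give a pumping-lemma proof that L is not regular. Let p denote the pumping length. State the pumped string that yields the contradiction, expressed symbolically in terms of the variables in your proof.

a^{q(1+k)}

Toward a contradiction, assume L is regular with pumping length p.
Let q be a prime with q ≥ p+2 (infinitely many primes exist), and take w = a^q ∈ L with |w| = q ≥ p.
Write w = xyz as guaranteed by the lemma, with |xy| ≤ p and y is nonempty.
Then y = a^k for some k with 1 ≤ k ≤ p.
Since 1 ≤ k ≤ p, |xz| = q-k. Pump with i = q+1: |xy^{q+1}z| = (q-k)+(q+1)k = q+qk = q(1+k), which is composite (both factors ≥ 2). So xy^{q+1}z = a^{q(1+k)} ∉ L.
This contradicts the pumping lemma, so L is not regular.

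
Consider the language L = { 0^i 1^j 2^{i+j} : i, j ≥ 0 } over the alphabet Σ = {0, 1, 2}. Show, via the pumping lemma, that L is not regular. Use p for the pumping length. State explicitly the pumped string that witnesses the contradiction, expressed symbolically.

Assume L is regular. Let p be the pumping length given by the pumping lemma.
Take w = 0^p 1^p 2^{2p} ∈ L (with i=j=p, i+j=2p), |w| = 4p ≥ p.
By the pumping lemma, w = xyz with |xy| ≤ p and |y| ≥ 1.
Since the first p symbols of w are all 0's and |xy| ≤ p, y lies entirely in the leading 0-block: y = 0^k for some k with 1 ≤ k ≤ p.
Consider xy^2z = 0^{p+k} 1^p 2^{2p}. Now the 0- and 1-counts sum to 2p+k, but the 2-count is 2p ≠ 2p+k. So xy^2z ∉ L.
This contradicts the pumping lemma, so L is not regular.

0^{p+k} 1^p 2^{2p}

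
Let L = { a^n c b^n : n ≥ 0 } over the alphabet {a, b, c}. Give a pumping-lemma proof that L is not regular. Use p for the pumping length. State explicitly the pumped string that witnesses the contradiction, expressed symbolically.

a^{p+k} c b^p

Assume L is regular; let p be its pumping constant.
Take w = a^p c b^p ∈ L with |w| = 2p+1 ≥ p.
The pumping lemma gives a decomposition w = xyz where |xy| ≤ p and |y| > 0.
The first p characters of w are a's, so xy (and hence y) consists only of a's. Write y = a^k, 1 ≤ k ≤ p.
Pump with i = 2: xy^2z = a^{p+k} c b^p, which would require p+k = p. But k ≥ 1, so xy^2z ∉ L.
Contradiction. Therefore L is not regular.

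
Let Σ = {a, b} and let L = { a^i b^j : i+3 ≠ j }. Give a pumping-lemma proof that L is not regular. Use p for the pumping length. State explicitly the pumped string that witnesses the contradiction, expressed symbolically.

Assume L is regular. Let p be the pumping length given by the pumping lemma.
Choose w = a^p b^{p+p!+3}. Since p ≠ (p+p!+3)-3 = p+p!, w ∈ L; and |w| ≥ p.
Write w = xyz as guaranteed by the lemma, with |xy| ≤ p and |y| ≥ 1.
The first p characters of w are a's, so xy (and hence y) consists only of a's. Write y = a^k, 1 ≤ k ≤ p.
Since 1 ≤ k ≤ p, k divides p!; set t = 1 + p!/k. Then xy^t z has p + (p!/k)·k = p + p! copies of a. Now the a-count is p+p! and (b-count)-3 = (p+p!+3)-3 = p+p!, so i+3 ≠ j fails. So xy^t z = a^{p+p!} b^{p+p!+3} ∉ L.
Contradiction. Therefore L is not regular.

a^{p+p!} b^{p+p!+3}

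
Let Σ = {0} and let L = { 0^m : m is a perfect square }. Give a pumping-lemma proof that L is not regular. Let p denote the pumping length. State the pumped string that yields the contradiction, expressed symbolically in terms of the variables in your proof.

0^{p²+k}

Toward a contradiction, assume L is regular with pumping length p.
Take w = 0^{p²} ∈ L with |w| = p² ≥ p.
By the pumping lemma, w = xyz with |xy| ≤ p and |y| > 0.
Then y = 0^k for some k with 1 ≤ k ≤ p.
Pump with i = 2: xy^2z = 0^{p²+k}. Since 1 ≤ k ≤ p, p² < p²+k ≤ p²+p < (p+1)², so p²+k lies strictly between consecutive squares and is not a perfect square. So xy^2z ∉ L.
This contradicts the pumping lemma, so L is not regular.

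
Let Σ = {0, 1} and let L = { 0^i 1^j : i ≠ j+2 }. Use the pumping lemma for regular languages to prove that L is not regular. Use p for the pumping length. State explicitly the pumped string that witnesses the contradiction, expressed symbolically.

Assume L is regular; let p be its pumping constant.
Choose w = 0^p 1^{p+p!-2}. Since p ≠ (p+p!-2)+2 = p+p!, w ∈ L; and |w| ≥ p.
The pumping lemma gives a decomposition w = xyz where |xy| ≤ p and |y| ≥ 1.
Because |xy| ≤ p and w begins with p copies of 0, we have y = 0^k with 1 ≤ k ≤ p.
Since 1 ≤ k ≤ p, k divides p!; set t = 1 + p!/k. Then xy^t z has p + (p!/k)·k = p + p! copies of 0. Now the 0-count is p+p! and (1-count)+2 = (p+p!-2)+2 = p+p!, so i ≠ j+2 fails. So xy^t z = 0^{p+p!} 1^{p+p!-2} ∉ L.
This contradicts the pumping lemma, so L is not regular.

0^{p+p!} 1^{p+p!-2}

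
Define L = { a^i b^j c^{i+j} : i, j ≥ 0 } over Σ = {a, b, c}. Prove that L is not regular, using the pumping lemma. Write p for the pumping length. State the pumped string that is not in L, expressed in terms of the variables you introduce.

Assume L is regular; let p be its pumping constant.
Take w = a^p b^p c^{2p} ∈ L (with i=j=p, i+j=2p), |w| = 4p ≥ p.
By the pumping lemma, w = xyz with |xy| ≤ p and |y| ≥ 1.
Since the first p symbols of w are all a's and |xy| ≤ p, y lies entirely in the leading a-block: y = a^k for some k with 1 ≤ k ≤ p.
Consider xy^2z = a^{p+k} b^p c^{2p}. Now the a- and b-counts sum to 2p+k, but the c-count is 2p ≠ 2p+k. So xy^2z ∉ L.
This contradicts the pumping lemma, so L is not regular.

a^{p+k} b^p c^{2p}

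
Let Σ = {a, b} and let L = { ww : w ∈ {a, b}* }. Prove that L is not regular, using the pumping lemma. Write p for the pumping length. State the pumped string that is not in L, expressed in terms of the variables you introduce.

Assume L is regular. Let p be the pumping length given by the pumping lemma.
Take w = a^p b^p a^p b^p = uu where u = a^pb^p; then w ∈ L and |w| = 4p ≥ p.
By the pumping lemma, w = xyz with |xy| ≤ p and |y| > 0.
The first p characters of w are a's, so xy (and hence y) consists only of a's. Write y = a^k, 1 ≤ k ≤ p.
Pump with i = 2: xy^2z = a^{p+k} b^p a^p b^p, of length 4p+k. Suppose this equals vv. The string starts with a and ends with b, so v does too; thus the boundary between the two copies of v is a b→a transition. There is exactly one such transition, at position 2p+k, so |v| = 2p+k and |vv| = 4p+2k ≠ 4p+k since k ≥ 1. So xy^2z ∉ L.
Contradiction. Therefore L is not regular.

a^{p+k} b^p a^p b^p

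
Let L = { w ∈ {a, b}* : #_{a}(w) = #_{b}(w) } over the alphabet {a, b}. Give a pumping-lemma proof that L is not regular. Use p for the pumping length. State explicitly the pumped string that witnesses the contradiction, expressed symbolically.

a^{p+k} b^p

Assume L is regular. Let p be the pumping length given by the pumping lemma.
Choose w = a^p b^p ∈ L with |w| = 2p ≥ p.
Write w = xyz as guaranteed by the lemma, with |xy| ≤ p and |y| > 0.
Since the first p symbols of w are all a's and |xy| ≤ p, y lies entirely in the leading a-block: y = a^k for some k with 1 ≤ k ≤ p.
Pump with i = 2: xy^2z = a^{p+k} b^p has p+k occurrences of a but only p of b. Since k ≥ 1 the counts differ, so xy^2z ∉ L.
This contradicts the pumping lemma, so L is not regular.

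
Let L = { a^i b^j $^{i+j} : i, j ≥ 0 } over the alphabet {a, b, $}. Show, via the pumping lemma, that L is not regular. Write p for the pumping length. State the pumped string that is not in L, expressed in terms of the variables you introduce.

a^{p+k} b^p $^{2p}

Toward a contradiction, assume L is regular with pumping length p.
Take w = a^p b^p $^{2p} ∈ L (with i=j=p, i+j=2p), |w| = 4p ≥ p.
By the pumping lemma, w = xyz with |xy| ≤ p and y is nonempty.
Because |xy| ≤ p and w begins with p copies of a, we have y = a^k with 1 ≤ k ≤ p.
Consider xy^2z = a^{p+k} b^p $^{2p}. Now the a- and b-counts sum to 2p+k, but the $-count is 2p ≠ 2p+k. So xy^2z ∉ L.
Contradiction. Therefore L is not regular.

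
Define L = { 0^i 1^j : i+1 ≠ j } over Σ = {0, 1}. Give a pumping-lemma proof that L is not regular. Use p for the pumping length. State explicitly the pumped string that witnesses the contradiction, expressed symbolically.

0^{p+p!} 1^{p+p!+1}

Assume L is regular; let p be its pumping constant.
Choose w = 0^p 1^{p+p!+1}. Since p ≠ (p+p!+1)-1 = p+p!, w ∈ L; and |w| ≥ p.
Write w = xyz as guaranteed by the lemma, with |xy| ≤ p and |y| ≥ 1.
The first p characters of w are 0's, so xy (and hence y) consists only of 0's. Write y = 0^k, 1 ≤ k ≤ p.
Since 1 ≤ k ≤ p, k divides p!; set t = 1 + p!/k. Then xy^t z has p + (p!/k)·k = p + p! copies of 0. Now the 0-count is p+p! and (1-count)-1 = (p+p!+1)-1 = p+p!, so i+1 ≠ j fails. So xy^t z = 0^{p+p!} 1^{p+p!+1} ∉ L.
This is a contradiction; hence L is not regular.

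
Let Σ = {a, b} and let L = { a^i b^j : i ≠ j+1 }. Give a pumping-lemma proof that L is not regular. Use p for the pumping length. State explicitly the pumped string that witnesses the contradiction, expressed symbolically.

Assume L is regular; let p be its pumping constant.
Choose w = a^p b^{p+p!-1}. Since p ≠ (p+p!-1)+1 = p+p!, w ∈ L; and |w| ≥ p.
Write w = xyz as guaranteed by the lemma, with |xy| ≤ p and |y| ≥ 1.
Since the first p symbols of w are all a's and |xy| ≤ p, y lies entirely in the leading a-block: y = a^k for some k with 1 ≤ k ≤ p.
Since 1 ≤ k ≤ p, k divides p!; set t = 1 + p!/k. Then xy^t z has p + (p!/k)·k = p + p! copies of a. Now the a-count is p+p! and (b-count)+1 = (p+p!-1)+1 = p+p!, so i ≠ j+1 fails. So xy^t z = a^{p+p!} b^{p+p!-1} ∉ L.
This contradicts the pumping lemma, so L is not regular.

a^{p+p!} b^{p+p!-1}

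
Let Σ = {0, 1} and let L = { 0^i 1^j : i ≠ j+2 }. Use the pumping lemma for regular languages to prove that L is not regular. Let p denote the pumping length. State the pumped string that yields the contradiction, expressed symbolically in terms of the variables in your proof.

Suppose for contradiction that L is regular, and let p be the pumping length.
Choose w = 0^p 1^{p+p!-2}. Since p ≠ (p+p!-2)+2 = p+p!, w ∈ L; and |w| ≥ p.
The pumping lemma gives a decomposition w = xyz where |xy| ≤ p and |y| > 0.
Since the first p symbols of w are all 0's and |xy| ≤ p, y lies entirely in the leading 0-block: y = 0^k for some k with 1 ≤ k ≤ p.
Since 1 ≤ k ≤ p, k divides p!; set t = 1 + p!/k. Then xy^t z has p + (p!/k)·k = p + p! copies of 0. Now the 0-count is p+p! and (1-count)+2 = (p+p!-2)+2 = p+p!, so i ≠ j+2 fails. So xy^t z = 0^{p+p!} 1^{p+p!-2} ∉ L.
This contradicts the pumping lemma, so L is not regular.

0^{p+p!} 1^{p+p!-2}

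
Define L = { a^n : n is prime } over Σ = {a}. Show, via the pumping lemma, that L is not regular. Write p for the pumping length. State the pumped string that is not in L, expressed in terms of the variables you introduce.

Assume L is regular; let p be its pumping constant.
Let q be a prime with q ≥ p+2 (infinitely many primes exist), and take w = a^q ∈ L with |w| = q ≥ p.
Write w = xyz as guaranteed by the lemma, with |xy| ≤ p and |y| ≥ 1.
Then y = a^k for some k with 1 ≤ k ≤ p.
Since 1 ≤ k ≤ p, |xz| = q-k. Pump with i = q+1: |xy^{q+1}z| = (q-k)+(q+1)k = q+qk = q(1+k), which is composite (both factors ≥ 2). So xy^{q+1}z = a^{q(1+k)} ∉ L.
This is a contradiction; hence L is not regular.

a^{q(1+k)}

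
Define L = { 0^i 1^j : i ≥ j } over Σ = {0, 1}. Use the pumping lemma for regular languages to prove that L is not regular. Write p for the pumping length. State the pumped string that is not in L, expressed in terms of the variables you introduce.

0^{p-k} 1^p

Toward a contradiction, assume L is regular with pumping length p.
Choose w = 0^p 1^p ∈ L, with |w| = 2p ≥ p.
By the pumping lemma, w = xyz with |xy| ≤ p and |y| > 0.
Since the first p symbols of w are all 0's and |xy| ≤ p, y lies entirely in the leading 0-block: y = 0^k for some k with 1 ≤ k ≤ p.
Consider xy^0z = xz = 0^{p-k} 1^p. Since k ≥ 1, the 0-count p-k is less than p, so i ≥ j fails; thus xz ∉ L.
Contradiction. Therefore L is not regular.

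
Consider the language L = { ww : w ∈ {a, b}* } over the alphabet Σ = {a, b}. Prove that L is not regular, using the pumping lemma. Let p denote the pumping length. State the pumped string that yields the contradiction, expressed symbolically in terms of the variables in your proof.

a^{p+k} b^p a^p b^p

Suppose for contradiction that L is regular, and let p be the pumping length.
Take w = a^p b^p a^p b^p = uu where u = a^pb^p; then w ∈ L and |w| = 4p ≥ p.
The pumping lemma gives a decomposition w = xyz where |xy| ≤ p and |y| ≥ 1.
The first p characters of w are a's, so xy (and hence y) consists only of a's. Write y = a^k, 1 ≤ k ≤ p.
Pump with i = 2: xy^2z = a^{p+k} b^p a^p b^p, of length 4p+k. Suppose this equals vv. The string starts with a and ends with b, so v does too; thus the boundary between the two copies of v is a b→a transition. There is exactly one such transition, at position 2p+k, so |v| = 2p+k and |vv| = 4p+2k ≠ 4p+k since k ≥ 1. So xy^2z ∉ L.
This contradicts the pumping lemma, so L is not regular.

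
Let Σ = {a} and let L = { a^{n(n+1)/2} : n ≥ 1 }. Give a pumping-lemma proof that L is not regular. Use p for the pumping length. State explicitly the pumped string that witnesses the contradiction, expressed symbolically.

Assume L is regular; let p be its pumping constant.
Take w = a^{p(p+1)/2} ∈ L with |w| = p(p+1)/2 ≥ p.
Write w = xyz as guaranteed by the lemma, with |xy| ≤ p and |y| ≥ 1.
Then y = a^k for some k with 1 ≤ k ≤ p.
Pump with i = 2: xy^2z = a^{p(p+1)/2+k}. Since 1 ≤ k ≤ p, p(p+1)/2 < p(p+1)/2+k ≤ p(p+1)/2+p < (p+1)(p+2)/2, so p(p+1)/2+k is strictly between consecutive triangular numbers. So xy^2z ∉ L.
This contradicts the pumping lemma, so L is not regular.

a^{p(p+1)/2+k}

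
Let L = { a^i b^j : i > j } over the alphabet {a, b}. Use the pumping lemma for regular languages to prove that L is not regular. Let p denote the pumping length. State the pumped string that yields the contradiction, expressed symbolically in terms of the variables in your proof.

a^{p+1-k} b^p

Assume L is regular. Let p be the pumping length given by the pumping lemma.
Choose w = a^{p+1} b^p ∈ L, with |w| = 2p+1 ≥ p.
Write w = xyz as guaranteed by the lemma, with |xy| ≤ p and |y| > 0.
The first p characters of w are a's, so xy (and hence y) consists only of a's. Write y = a^k, 1 ≤ k ≤ p.
Consider xy^0z = xz = a^{p+1-k} b^p. Since k ≥ 1, the a-count p+1-k is at most p, so i > j fails; thus xz ∉ L.
This is a contradiction; hence L is not regular.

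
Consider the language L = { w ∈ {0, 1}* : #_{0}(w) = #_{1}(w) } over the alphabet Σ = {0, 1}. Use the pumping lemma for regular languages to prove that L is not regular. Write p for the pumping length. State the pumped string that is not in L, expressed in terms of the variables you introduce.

0^{p+k} 1^p

Assume L is regular. Let p be the pumping length given by the pumping lemma.
Choose w = 0^p 1^p ∈ L with |w| = 2p ≥ p.
Write w = xyz as guaranteed by the lemma, with |xy| ≤ p and |y| > 0.
Because |xy| ≤ p and w begins with p copies of 0, we have y = 0^k with 1 ≤ k ≤ p.
Pump with i = 2: xy^2z = 0^{p+k} 1^p has p+k occurrences of 0 but only p of 1. Since k ≥ 1 the counts differ, so xy^2z ∉ L.
This contradicts the pumping lemma, so L is not regular.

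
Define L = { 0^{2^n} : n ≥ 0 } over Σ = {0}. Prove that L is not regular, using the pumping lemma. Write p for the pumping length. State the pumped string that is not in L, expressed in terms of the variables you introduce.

0^{2^p+k}

Suppose for contradiction that L is regular, and let p be the pumping length.
Take w = 0^{2^p} ∈ L with |w| = 2^p ≥ p.
By the pumping lemma, w = xyz with |xy| ≤ p and y is nonempty.
Then y = 0^k for some k with 1 ≤ k ≤ p.
Pump with i = 2: xy^2z = 0^{2^p+k}. Since 1 ≤ k ≤ p < 2^p, we have 2^p < 2^p+k < 2^{p+1}, so 2^p+k is not a power of 2. So xy^2z ∉ L.
Contradiction. Therefore L is not regular.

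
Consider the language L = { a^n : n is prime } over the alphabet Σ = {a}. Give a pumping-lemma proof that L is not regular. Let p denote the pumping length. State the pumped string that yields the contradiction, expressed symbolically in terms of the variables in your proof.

Toward a contradiction, assume L is regular with pumping length p.
Let q be a prime with q ≥ p+2 (infinitely many primes exist), and take w = a^q ∈ L with |w| = q ≥ p.
Write w = xyz as guaranteed by the lemma, with |xy| ≤ p and y is nonempty.
Then y = a^k for some k with 1 ≤ k ≤ p.
Since 1 ≤ k ≤ p, |xz| = q-k. Pump with i = q+1: |xy^{q+1}z| = (q-k)+(q+1)k = q+qk = q(1+k), which is composite (both factors ≥ 2). So xy^{q+1}z = a^{q(1+k)} ∉ L.
This is a contradiction; hence L is not regular.

a^{q(1+k)}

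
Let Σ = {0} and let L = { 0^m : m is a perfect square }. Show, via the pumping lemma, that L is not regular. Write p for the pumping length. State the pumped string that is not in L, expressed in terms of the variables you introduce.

0^{p²+k}

Assume L is regular; let p be its pumping constant.
Take w = 0^{p²} ∈ L with |w| = p² ≥ p.
The pumping lemma gives a decomposition w = xyz where |xy| ≤ p and y is nonempty.
Then y = 0^k for some k with 1 ≤ k ≤ p.
Pump with i = 2: xy^2z = 0^{p²+k}. Since 1 ≤ k ≤ p, p² < p²+k ≤ p²+p < (p+1)², so p²+k lies strictly between consecutive squares and is not a perfect square. So xy^2z ∉ L.
This contradicts the pumping lemma, so L is not regular.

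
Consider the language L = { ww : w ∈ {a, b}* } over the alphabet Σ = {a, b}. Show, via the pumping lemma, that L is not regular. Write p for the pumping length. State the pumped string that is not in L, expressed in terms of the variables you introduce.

Toward a contradiction, assume L is regular with pumping length p.
Take w = a^p b^p a^p b^p = uu where u = a^pb^p; then w ∈ L and |w| = 4p ≥ p.
Write w = xyz as guaranteed by the lemma, with |xy| ≤ p and y is nonempty.
Because |xy| ≤ p and w begins with p copies of a, we have y = a^k with 1 ≤ k ≤ p.
Pump with i = 2: xy^2z = a^{p+k} b^p a^p b^p, of length 4p+k. Suppose this equals vv. The string starts with a and ends with b, so v does too; thus the boundary between the two copies of v is a b→a transition. There is exactly one such transition, at position 2p+k, so |v| = 2p+k and |vv| = 4p+2k ≠ 4p+k since k ≥ 1. So xy^2z ∉ L.
This contradicts the pumping lemma, so L is not regular.

a^{p+k} b^p a^p b^p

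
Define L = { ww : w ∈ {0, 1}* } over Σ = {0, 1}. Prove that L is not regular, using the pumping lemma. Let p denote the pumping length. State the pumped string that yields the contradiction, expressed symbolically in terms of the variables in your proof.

Assume L is regular; let p be its pumping constant.
Take w = 0^p 1^p 0^p 1^p = uu where u = 0^p1^p; then w ∈ L and |w| = 4p ≥ p.
Write w = xyz as guaranteed by the lemma, with |xy| ≤ p and |y| ≥ 1.
Because |xy| ≤ p and w begins with p copies of 0, we have y = 0^k with 1 ≤ k ≤ p.
Pump with i = 2: xy^2z = 0^{p+k} 1^p 0^p 1^p, of length 4p+k. Suppose this equals vv. The string starts with 0 and ends with 1, so v does too; thus the boundary between the two copies of v is a 1→0 transition. There is exactly one such transition, at position 2p+k, so |v| = 2p+k and |vv| = 4p+2k ≠ 4p+k since k ≥ 1. So xy^2z ∉ L.
This is a contradiction; hence L is not regular.

0^{p+k} 1^p 0^p 1^p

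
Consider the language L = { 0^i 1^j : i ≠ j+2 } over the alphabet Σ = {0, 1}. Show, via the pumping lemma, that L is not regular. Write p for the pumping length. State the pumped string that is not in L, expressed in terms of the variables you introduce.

0^{p+p!} 1^{p+p!-2}

Suppose for contradiction that L is regular, and let p be the pumping length.
Choose w = 0^p 1^{p+p!-2}. Since p ≠ (p+p!-2)+2 = p+p!, w ∈ L; and |w| ≥ p.
By the pumping lemma, w = xyz with |xy| ≤ p and |y| > 0.
Since the first p symbols of w are all 0's and |xy| ≤ p, y lies entirely in the leading 0-block: y = 0^k for some k with 1 ≤ k ≤ p.
Since 1 ≤ k ≤ p, k divides p!; set t = 1 + p!/k. Then xy^t z has p + (p!/k)·k = p + p! copies of 0. Now the 0-count is p+p! and (1-count)+2 = (p+p!-2)+2 = p+p!, so i ≠ j+2 fails. So xy^t z = 0^{p+p!} 1^{p+p!-2} ∉ L.
This is a contradiction; hence L is not regular.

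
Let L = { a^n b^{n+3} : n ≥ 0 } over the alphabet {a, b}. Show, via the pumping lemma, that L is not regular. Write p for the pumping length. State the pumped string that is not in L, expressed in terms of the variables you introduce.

Toward a contradiction, assume L is regular with pumping length p.
Take w = a^p b^{p+3}. Then w ∈ L and |w| = 2p+3 ≥ p.
Write w = xyz as guaranteed by the lemma, with |xy| ≤ p and |y| ≥ 1.
The first p characters of w are a's, so xy (and hence y) consists only of a's. Write y = a^k, 1 ≤ k ≤ p.
Pump with i = 2: xy^2z = a^{p+k} b^{p+3}. For this to lie in L we would need p+3 = (p+k)+3, which forces k = 0. But k ≥ 1, so xy^2z ∉ L.
This is a contradiction; hence L is not regular.

a^{p+k} b^{p+3}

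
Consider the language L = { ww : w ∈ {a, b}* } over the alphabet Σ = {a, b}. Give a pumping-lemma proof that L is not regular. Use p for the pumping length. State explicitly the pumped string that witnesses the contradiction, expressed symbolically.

Suppose for contradiction that L is regular, and let p be the pumping length.
Take w = a^p b^p a^p b^p = uu where u = a^pb^p; then w ∈ L and |w| = 4p ≥ p.
Write w = xyz as guaranteed by the lemma, with |xy| ≤ p and |y| > 0.
Because |xy| ≤ p and w begins with p copies of a, we have y = a^k with 1 ≤ k ≤ p.
Pump with i = 2: xy^2z = a^{p+k} b^p a^p b^p, of length 4p+k. Suppose this equals vv. The string starts with a and ends with b, so v does too; thus the boundary between the two copies of v is a b→a transition. There is exactly one such transition, at position 2p+k, so |v| = 2p+k and |vv| = 4p+2k ≠ 4p+k since k ≥ 1. So xy^2z ∉ L.
This contradicts the pumping lemma, so L is not regular.

a^{p+k} b^p a^p b^p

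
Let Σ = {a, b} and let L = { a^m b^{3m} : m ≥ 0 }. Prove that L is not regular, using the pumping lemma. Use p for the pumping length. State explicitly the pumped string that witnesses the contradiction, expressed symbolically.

Toward a contradiction, assume L is regular with pumping length p.
Take w = a^p b^{3p}. Then w ∈ L and |w| = 4p ≥ p.
By the pumping lemma, w = xyz with |xy| ≤ p and y is nonempty.
Since the first p symbols of w are all a's and |xy| ≤ p, y lies entirely in the leading a-block: y = a^k for some k with 1 ≤ k ≤ p.
Pump with i = 2: xy^2z = a^{p+k} b^{3p}. For this to lie in L we would need 3p = 3(p+k), which forces k = 0. But k ≥ 1, so xy^2z ∉ L.
This contradicts the pumping lemma, so L is not regular.

a^{p+k} b^{3p}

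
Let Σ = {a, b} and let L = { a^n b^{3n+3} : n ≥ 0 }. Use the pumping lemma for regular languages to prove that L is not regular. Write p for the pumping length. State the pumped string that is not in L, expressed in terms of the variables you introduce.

Toward a contradiction, assume L is regular with pumping length p.
Choose w = a^p b^{3p+3}, which is in L with |w| = 4p+3 ≥ p.
By the pumping lemma, w = xyz with |xy| ≤ p and y is nonempty.
The first p characters of w are a's, so xy (and hence y) consists only of a's. Write y = a^k, 1 ≤ k ≤ p.
Pump with i = 2: xy^2z = a^{p+k} b^{3p+3}. For this to lie in L we would need 3p+3 = 3(p+k)+3, which forces k = 0. But k ≥ 1, so xy^2z ∉ L.
This contradicts the pumping lemma, so L is not regular.

a^{p+k} b^{3p+3}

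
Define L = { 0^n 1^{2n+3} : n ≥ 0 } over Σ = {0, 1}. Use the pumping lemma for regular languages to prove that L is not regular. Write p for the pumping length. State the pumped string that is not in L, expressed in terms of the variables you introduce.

0^{p+k} 1^{2p+3}

Suppose for contradiction that L is regular, and let p be the pumping length.
Let w = 0^p 1^{2p+3} ∈ L; note |w| = 3p+3 ≥ p.
Write w = xyz as guaranteed by the lemma, with |xy| ≤ p and |y| > 0.
The first p characters of w are 0's, so xy (and hence y) consists only of 0's. Write y = 0^k, 1 ≤ k ≤ p.
Pump with i = 2: xy^2z = 0^{p+k} 1^{2p+3}. For this to lie in L we would need 2p+3 = 2(p+k)+3, which forces k = 0. But k ≥ 1, so xy^2z ∉ L.
This is a contradiction; hence L is not regular.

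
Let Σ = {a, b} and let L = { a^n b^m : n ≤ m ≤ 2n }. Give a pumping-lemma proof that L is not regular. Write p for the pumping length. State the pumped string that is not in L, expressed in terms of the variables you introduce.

Toward a contradiction, assume L is regular with pumping length p.
Take w = a^p b^p ∈ L (since p ≤ p ≤ 2p), with |w| = 2p ≥ p.
By the pumping lemma, w = xyz with |xy| ≤ p and |y| ≥ 1.
Since the first p symbols of w are all a's and |xy| ≤ p, y lies entirely in the leading a-block: y = a^k for some k with 1 ≤ k ≤ p.
Pump with i = 2: xy^2z = a^{p+k} b^p. Now n = p+k > p = m, so the condition n ≤ m fails. Thus xy^2z ∉ L.
This contradicts the pumping lemma, so L is not regular.

a^{p+k} b^p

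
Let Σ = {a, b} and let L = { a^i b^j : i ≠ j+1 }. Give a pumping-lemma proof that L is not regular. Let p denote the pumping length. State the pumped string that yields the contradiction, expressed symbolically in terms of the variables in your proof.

Suppose for contradiction that L is regular, and let p be the pumping length.
Choose w = a^p b^{p+p!-1}. Since p ≠ (p+p!-1)+1 = p+p!, w ∈ L; and |w| ≥ p.
The pumping lemma gives a decomposition w = xyz where |xy| ≤ p and |y| ≥ 1.
The first p characters of w are a's, so xy (and hence y) consists only of a's. Write y = a^k, 1 ≤ k ≤ p.
Since 1 ≤ k ≤ p, k divides p!; set t = 1 + p!/k. Then xy^t z has p + (p!/k)·k = p + p! copies of a. Now the a-count is p+p! and (b-count)+1 = (p+p!-1)+1 = p+p!, so i ≠ j+1 fails. So xy^t z = a^{p+p!} b^{p+p!-1} ∉ L.
Contradiction. Therefore L is not regular.

a^{p+p!} b^{p+p!-1}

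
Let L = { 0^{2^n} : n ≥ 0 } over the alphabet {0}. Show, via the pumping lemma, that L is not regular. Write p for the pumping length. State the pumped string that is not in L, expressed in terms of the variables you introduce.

Suppose for contradiction that L is regular, and let p be the pumping length.
Take w = 0^{2^p} ∈ L with |w| = 2^p ≥ p.
The pumping lemma gives a decomposition w = xyz where |xy| ≤ p and y is nonempty.
Then y = 0^k for some k with 1 ≤ k ≤ p.
Pump with i = 2: xy^2z = 0^{2^p+k}. Since 1 ≤ k ≤ p < 2^p, we have 2^p < 2^p+k < 2^{p+1}, so 2^p+k is not a power of 2. So xy^2z ∉ L.
This is a contradiction; hence L is not regular.

0^{2^p+k}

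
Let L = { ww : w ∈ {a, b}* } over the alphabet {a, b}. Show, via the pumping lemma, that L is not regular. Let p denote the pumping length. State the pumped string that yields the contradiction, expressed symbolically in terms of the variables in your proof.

Toward a contradiction, assume L is regular with pumping length p.
Take w = a^p b^p a^p b^p = uu where u = a^pb^p; then w ∈ L and |w| = 4p ≥ p.
The pumping lemma gives a decomposition w = xyz where |xy| ≤ p and |y| ≥ 1.
The first p characters of w are a's, so xy (and hence y) consists only of a's. Write y = a^k, 1 ≤ k ≤ p.
Pump with i = 2: xy^2z = a^{p+k} b^p a^p b^p, of length 4p+k. Suppose this equals vv. The string starts with a and ends with b, so v does too; thus the boundary between the two copies of v is a b→a transition. There is exactly one such transition, at position 2p+k, so |v| = 2p+k and |vv| = 4p+2k ≠ 4p+k since k ≥ 1. So xy^2z ∉ L.
This is a contradiction; hence L is not regular.

a^{p+k} b^p a^p b^p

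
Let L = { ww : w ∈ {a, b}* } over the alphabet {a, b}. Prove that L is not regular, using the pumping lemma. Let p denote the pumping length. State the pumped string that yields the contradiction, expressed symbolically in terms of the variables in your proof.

Toward a contradiction, assume L is regular with pumping length p.
Take w = a^p b^p a^p b^p = uu where u = a^pb^p; then w ∈ L and |w| = 4p ≥ p.
The pumping lemma gives a decomposition w = xyz where |xy| ≤ p and y is nonempty.
Since the first p symbols of w are all a's and |xy| ≤ p, y lies entirely in the leading a-block: y = a^k for some k with 1 ≤ k ≤ p.
Pump with i = 2: xy^2z = a^{p+k} b^p a^p b^p, of length 4p+k. Suppose this equals vv. The string starts with a and ends with b, so v does too; thus the boundary between the two copies of v is a b→a transition. There is exactly one such transition, at position 2p+k, so |v| = 2p+k and |vv| = 4p+2k ≠ 4p+k since k ≥ 1. So xy^2z ∉ L.
Contradiction. Therefore L is not regular.

a^{p+k} b^p a^p b^p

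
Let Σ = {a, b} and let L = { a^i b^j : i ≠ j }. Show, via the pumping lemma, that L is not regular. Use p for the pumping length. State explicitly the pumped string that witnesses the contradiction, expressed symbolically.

Suppose for contradiction that L is regular, and let p be the pumping length.
Choose w = a^p b^{p+p!}. Since p ≠ p+p!, w ∈ L; and |w| ≥ p.
Write w = xyz as guaranteed by the lemma, with |xy| ≤ p and |y| ≥ 1.
Because |xy| ≤ p and w begins with p copies of a, we have y = a^k with 1 ≤ k ≤ p.
Since 1 ≤ k ≤ p, k divides p!; set t = 1 + p!/k. Then xy^t z has p + (p!/k)·k = p + p! copies of a. Now the a-count equals the b-count, so i ≠ j fails. So xy^t z = a^{p+p!} b^{p+p!} ∉ L.
Contradiction. Therefore L is not regular.

a^{p+p!} b^{p+p!}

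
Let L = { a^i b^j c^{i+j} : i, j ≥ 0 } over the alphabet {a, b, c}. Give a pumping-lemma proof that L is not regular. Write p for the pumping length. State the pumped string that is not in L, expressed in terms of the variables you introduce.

a^{p+k} b^p c^{2p}

Suppose for contradiction that L is regular, and let p be the pumping length.
Take w = a^p b^p c^{2p} ∈ L (with i=j=p, i+j=2p), |w| = 4p ≥ p.
The pumping lemma gives a decomposition w = xyz where |xy| ≤ p and |y| ≥ 1.
Because |xy| ≤ p and w begins with p copies of a, we have y = a^k with 1 ≤ k ≤ p.
Consider xy^2z = a^{p+k} b^p c^{2p}. Now the a- and b-counts sum to 2p+k, but the c-count is 2p ≠ 2p+k. So xy^2z ∉ L.
This contradicts the pumping lemma, so L is not regular.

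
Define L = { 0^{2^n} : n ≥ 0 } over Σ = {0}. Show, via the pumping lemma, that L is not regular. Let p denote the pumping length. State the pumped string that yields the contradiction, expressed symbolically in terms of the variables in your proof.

Toward a contradiction, assume L is regular with pumping length p.
Take w = 0^{2^p} ∈ L with |w| = 2^p ≥ p.
The pumping lemma gives a decomposition w = xyz where |xy| ≤ p and |y| ≥ 1.
Then y = 0^k for some k with 1 ≤ k ≤ p.
Pump with i = 2: xy^2z = 0^{2^p+k}. Since 1 ≤ k ≤ p < 2^p, we have 2^p < 2^p+k < 2^{p+1}, so 2^p+k is not a power of 2. So xy^2z ∉ L.
This is a contradiction; hence L is not regular.

0^{2^p+k}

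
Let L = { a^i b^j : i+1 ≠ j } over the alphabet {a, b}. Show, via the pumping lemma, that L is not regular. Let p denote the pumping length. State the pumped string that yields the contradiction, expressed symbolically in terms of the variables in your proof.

a^{p+p!} b^{p+p!+1}

Suppose for contradiction that L is regular, and let p be the pumping length.
Choose w = a^p b^{p+p!+1}. Since p ≠ (p+p!+1)-1 = p+p!, w ∈ L; and |w| ≥ p.
The pumping lemma gives a decomposition w = xyz where |xy| ≤ p and |y| ≥ 1.
Since the first p symbols of w are all a's and |xy| ≤ p, y lies entirely in the leading a-block: y = a^k for some k with 1 ≤ k ≤ p.
Since 1 ≤ k ≤ p, k divides p!; set t = 1 + p!/k. Then xy^t z has p + (p!/k)·k = p + p! copies of a. Now the a-count is p+p! and (b-count)-1 = (p+p!+1)-1 = p+p!, so i+1 ≠ j fails. So xy^t z = a^{p+p!} b^{p+p!+1} ∉ L.
This is a contradiction; hence L is not regular.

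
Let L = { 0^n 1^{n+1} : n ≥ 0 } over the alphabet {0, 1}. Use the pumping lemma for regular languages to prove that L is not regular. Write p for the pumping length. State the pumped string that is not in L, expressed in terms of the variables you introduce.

0^{p+k} 1^{p+1}

Assume L is regular. Let p be the pumping length given by the pumping lemma.
Take w = 0^p 1^{p+1}. Then w ∈ L and |w| = 2p+1 ≥ p.
Write w = xyz as guaranteed by the lemma, with |xy| ≤ p and |y| > 0.
Because |xy| ≤ p and w begins with p copies of 0, we have y = 0^k with 1 ≤ k ≤ p.
Pump with i = 2: xy^2z = 0^{p+k} 1^{p+1}. For this to lie in L we would need p+1 = (p+k)+1, which forces k = 0. But k ≥ 1, so xy^2z ∉ L.
This is a contradiction; hence L is not regular.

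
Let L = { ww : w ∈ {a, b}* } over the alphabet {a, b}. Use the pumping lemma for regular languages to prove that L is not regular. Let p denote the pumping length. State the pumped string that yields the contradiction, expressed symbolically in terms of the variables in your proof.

Suppose for contradiction that L is regular, and let p be the pumping length.
Take w = a^p b^p a^p b^p = uu where u = a^pb^p; then w ∈ L and |w| = 4p ≥ p.
By the pumping lemma, w = xyz with |xy| ≤ p and |y| > 0.
Since the first p symbols of w are all a's and |xy| ≤ p, y lies entirely in the leading a-block: y = a^k for some k with 1 ≤ k ≤ p.
Pump with i = 2: xy^2z = a^{p+k} b^p a^p b^p, of length 4p+k. Suppose this equals vv. The string starts with a and ends with b, so v does too; thus the boundary between the two copies of v is a b→a transition. There is exactly one such transition, at position 2p+k, so |v| = 2p+k and |vv| = 4p+2k ≠ 4p+k since k ≥ 1. So xy^2z ∉ L.
Contradiction. Therefore L is not regular.

a^{p+k} b^p a^p b^p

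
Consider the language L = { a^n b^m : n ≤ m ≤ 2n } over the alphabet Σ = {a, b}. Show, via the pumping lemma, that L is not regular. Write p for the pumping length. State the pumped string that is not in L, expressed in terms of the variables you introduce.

a^{p+k} b^p

Assume L is regular. Let p be the pumping length given by the pumping lemma.
Take w = a^p b^p ∈ L (since p ≤ p ≤ 2p), with |w| = 2p ≥ p.
The pumping lemma gives a decomposition w = xyz where |xy| ≤ p and y is nonempty.
The first p characters of w are a's, so xy (and hence y) consists only of a's. Write y = a^k, 1 ≤ k ≤ p.
Pump with i = 2: xy^2z = a^{p+k} b^p. Now n = p+k > p = m, so the condition n ≤ m fails. Thus xy^2z ∉ L.
Contradiction. Therefore L is not regular.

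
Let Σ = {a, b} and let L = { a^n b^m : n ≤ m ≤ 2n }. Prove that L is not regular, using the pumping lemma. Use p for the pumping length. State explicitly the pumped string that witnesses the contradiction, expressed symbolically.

Assume L is regular; let p be its pumping constant.
Take w = a^p b^p ∈ L (since p ≤ p ≤ 2p), with |w| = 2p ≥ p.
By the pumping lemma, w = xyz with |xy| ≤ p and y is nonempty.
The first p characters of w are a's, so xy (and hence y) consists only of a's. Write y = a^k, 1 ≤ k ≤ p.
Pump with i = 2: xy^2z = a^{p+k} b^p. Now n = p+k > p = m, so the condition n ≤ m fails. Thus xy^2z ∉ L.
Contradiction. Therefore L is not regular.

a^{p+k} b^p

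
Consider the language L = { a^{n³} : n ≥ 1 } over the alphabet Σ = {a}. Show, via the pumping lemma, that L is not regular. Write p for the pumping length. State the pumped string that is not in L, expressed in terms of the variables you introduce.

a^{p³+k}

Assume L is regular; let p be its pumping constant.
Take w = a^{p³} ∈ L with |w| = p³ ≥ p.
By the pumping lemma, w = xyz with |xy| ≤ p and |y| > 0.
Then y = a^k for some k with 1 ≤ k ≤ p.
Pump with i = 2: xy^2z = a^{p³+k}. Since 1 ≤ k ≤ p, p³ < p³+k ≤ p³+p < p³+3p²+3p+1 = (p+1)³, so p³+k is not a perfect cube. So xy^2z ∉ L.
This contradicts the pumping lemma, so L is not regular.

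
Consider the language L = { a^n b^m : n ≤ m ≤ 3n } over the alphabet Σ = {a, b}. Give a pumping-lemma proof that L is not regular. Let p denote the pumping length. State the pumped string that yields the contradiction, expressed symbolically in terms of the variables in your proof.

Toward a contradiction, assume L is regular with pumping length p.
Take w = a^p b^p ∈ L (since p ≤ p ≤ 3p), with |w| = 2p ≥ p.
The pumping lemma gives a decomposition w = xyz where |xy| ≤ p and |y| > 0.
Because |xy| ≤ p and w begins with p copies of a, we have y = a^k with 1 ≤ k ≤ p.
Pump with i = 2: xy^2z = a^{p+k} b^p. Now n = p+k > p = m, so the condition n ≤ m fails. Thus xy^2z ∉ L.
This is a contradiction; hence L is not regular.

a^{p+k} b^p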